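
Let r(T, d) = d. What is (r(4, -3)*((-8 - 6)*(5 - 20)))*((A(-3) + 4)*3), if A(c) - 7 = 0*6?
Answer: -20790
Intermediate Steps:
A(c) = 7 (A(c) = 7 + 0*6 = 7 + 0 = 7)
(r(4, -3)*((-8 - 6)*(5 - 20)))*((A(-3) + 4)*3) = (-3*(-8 - 6)*(5 - 20))*((7 + 4)*3) = (-(-42)*(-15))*(11*3) = -3*210*33 = -630*33 = -20790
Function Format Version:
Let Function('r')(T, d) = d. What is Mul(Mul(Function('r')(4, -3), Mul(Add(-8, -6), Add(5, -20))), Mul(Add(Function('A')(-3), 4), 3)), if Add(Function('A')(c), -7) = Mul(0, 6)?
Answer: -20790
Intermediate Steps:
Function('A')(c) = 7 (Function('A')(c) = Add(7, Mul(0, 6)) = Add(7, 0) = 7)
Mul(Mul(Function('r')(4, -3), Mul(Add(-8, -6), Add(5, -20))), Mul(Add(Function('A')(-3), 4), 3)) = Mul(Mul(-3, Mul(Add(-8, -6), Add(5, -20))), Mul(Add(7, 4), 3)) = Mul(Mul(-3, Mul(-14, -15)), Mul(11, 3)) = Mul(Mul(-3, 210), 33) = Mul(-630, 33) = -20790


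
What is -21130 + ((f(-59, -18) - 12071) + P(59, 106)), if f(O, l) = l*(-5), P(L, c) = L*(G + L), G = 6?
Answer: -29276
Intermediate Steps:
P(L, c) = L*(6 + L)
f(O, l) = -5*l
-21130 + ((f(-59, -18) - 12071) + P(59, 106)) = -21130 + ((-5*(-18) - 12071) + 59*(6 + 59)) = -21130 + ((90 - 12071) + 59*65) = -21130 + (-11981 + 3835) = -21130 - 8146 = -29276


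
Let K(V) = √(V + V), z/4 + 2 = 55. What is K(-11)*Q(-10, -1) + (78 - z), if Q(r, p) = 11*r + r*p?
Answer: -134 - 100*I*√22 ≈ -134.0 - 469.04*I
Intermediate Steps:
z = 212 (z = -8 + 4*55 = -8 + 220 = 212)
Q(r, p) = 11*r + p*r
K(V) = √2*√V (K(V) = √(2*V) = √2*√V)
K(-11)*Q(-10, -1) + (78 - z) = (√2*√(-11))*(-10*(11 - 1)) + (78 - 1*212) = (√2*(I*√11))*(-10*10) + (78 - 212) = (I*√22)*(-100) - 134 = -100*I*√22 - 134 = -134 - 100*I*√22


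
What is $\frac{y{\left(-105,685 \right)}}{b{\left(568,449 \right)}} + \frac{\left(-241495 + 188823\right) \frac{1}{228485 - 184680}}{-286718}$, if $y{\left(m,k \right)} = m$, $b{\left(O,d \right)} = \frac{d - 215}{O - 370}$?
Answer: $- \frac{7253216006857}{81637932935} \approx -88.846$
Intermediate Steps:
$b{\left(O,d \right)} = \frac{-215 + d}{-370 + O}$
$\frac{y{\left(-105,685 \right)}}{b{\left(568,449 \right)}} + \frac{\left(-241495 + 188823\right) \frac{1}{228485 - 184680}}{-286718} = - \frac{105}{\frac{1}{-370 + 568} \left(-215 + 449\right)} + \frac{\left(-241495 + 188823\right) \frac{1}{228485 - 184680}}{-286718} = - \frac{105}{\frac{1}{198} \cdot 234} + - \frac{52672}{43805} \left(- \frac{1}{286718}\right) = - \frac{105}{\frac{1}{198} \cdot 234} + \left(-52672\right) \frac{1}{43805} \left(- \frac{1}{286718}\right) = - \frac{105}{\frac{13}{11}} - - \frac{26336}{6279840995} = \left(-105\right) \frac{11}{13} + \frac{26336}{6279840995} = - \frac{1155}{13} + \frac{26336}{6279840995} = - \frac{7253216006857}{81637932935}$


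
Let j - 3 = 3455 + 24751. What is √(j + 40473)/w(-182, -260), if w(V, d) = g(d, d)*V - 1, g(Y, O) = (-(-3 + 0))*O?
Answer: √68682/141959 ≈ 0.0018461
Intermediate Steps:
j = 28209 (j = 3 + (3455 + 24751) = 3 + 28206 = 28209)
g(Y, O) = 3*O (g(Y, O) = (-1*(-3))*O = 3*O)
w(V, d) = -1 + 3*V*d (w(V, d) = (3*d)*V - 1 = 3*V*d - 1 = -1 + 3*V*d)
√(j + 40473)/w(-182, -260) = √(28209 + 40473)/(-1 + 3*(-182)*(-260)) = √68682/(-1 + 141960) = √68682/141959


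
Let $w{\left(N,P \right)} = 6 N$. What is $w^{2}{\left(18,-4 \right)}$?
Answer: $11664$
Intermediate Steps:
$w^{2}{\left(18,-4 \right)} = \left(6 \cdot 18\right)^{2} = 108^{2} = 11664$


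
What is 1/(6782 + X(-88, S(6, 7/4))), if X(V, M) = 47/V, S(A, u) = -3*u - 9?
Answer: 88/596769 ≈ 0.00014746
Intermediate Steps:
S(A, u) = -9 - 3*u
1/(6782 + X(-88, S(6, 7/4))) = 1/(6782 + 47/(-88)) = 1/(6782 + 47*(-1/88)) = 1/(6782 - 47/88) = 1/(596769/88) = 88/596769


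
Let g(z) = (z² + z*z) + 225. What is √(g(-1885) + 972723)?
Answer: √8079398 ≈ 2842.4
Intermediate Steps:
g(z) = 225 + 2*z² (g(z) = (z² + z²) + 225 = 2*z² + 225 = 225 + 2*z²)
√(g(-1885) + 972723) = √((225 + 2*(-1885)²) + 972723) = √((225 + 2*3553225) + 972723) = √((225 + 7106450) + 972723) = √(7106675 + 972723) = √8079398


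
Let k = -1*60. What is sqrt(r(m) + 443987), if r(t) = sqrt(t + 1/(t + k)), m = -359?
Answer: sqrt(77946801707 + 419*I*sqrt(63026818))/419 ≈ 666.32 + 0.014218*I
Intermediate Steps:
k = -60
r(t) = sqrt(t + 1/(-60 + t)) (r(t) = sqrt(t + 1/(t - 60)) = sqrt(t + 1/(-60 + t)))
sqrt(r(m) + 443987) = sqrt(sqrt((1 - 359*(-60 - 359))/(-60 - 359)) + 443987) = sqrt(sqrt((1 - 359*(-419))/(-419)) + 443987) = sqrt(sqrt(-(1 + 150421)/419) + 443987) = sqrt(sqrt(-1/419*150422) + 443987) = sqrt(sqrt(-150422/419) + 443987) = sqrt(I*sqrt(63026818)/419 + 443987) = sqrt(443987 + I*sqrt(63026818)/419)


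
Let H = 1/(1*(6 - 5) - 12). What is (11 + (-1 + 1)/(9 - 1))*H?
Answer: -1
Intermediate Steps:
H = -1/11 (H = 1/(1*1 - 12) = 1/(1 - 12) = 1/(-11) = -1/11 ≈ -0.090909)
(11 + (-1 + 1)/(9 - 1))*H = (11 + (-1 + 1)/(9 - 1))*(-1/11) = (11 + 0/8)*(-1/11) = (11 + 0*(⅛))*(-1/11) = (11 + 0)*(-1/11) = 11*(-1/11) = -1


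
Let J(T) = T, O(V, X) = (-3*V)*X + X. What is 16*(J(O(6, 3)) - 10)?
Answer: -976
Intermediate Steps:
O(V, X) = X - 3*V*X (O(V, X) = -3*V*X + X = X - 3*V*X)
16*(J(O(6, 3)) - 10) = 16*(3*(1 - 3*6) - 10) = 16*(3*(1 - 18) - 10) = 16*(3*(-17) - 10) = 16*(-51 - 10) = 16*(-61) = -976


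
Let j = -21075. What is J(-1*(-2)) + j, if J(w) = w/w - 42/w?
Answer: -21095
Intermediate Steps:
J(w) = 1 - 42/w
J(-1*(-2)) + j = (-42 - 1*(-2))/((-1*(-2))) - 21075 = (-42 + 2)/2 - 21075 = (½)*(-40) - 21075 = -20 - 21075 = -21095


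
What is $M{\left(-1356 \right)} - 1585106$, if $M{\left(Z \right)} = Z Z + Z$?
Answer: $252274$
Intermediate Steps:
$M{\left(Z \right)} = Z + Z^{2}$ ($M{\left(Z \right)} = Z^{2} + Z = Z + Z^{2}$)
$M{\left(-1356 \right)} - 1585106 = - 1356 \left(1 - 1356\right) - 1585106 = \left(-1356\right) \left(-1355\right) - 1585106 = 1837380 - 1585106 = 252274$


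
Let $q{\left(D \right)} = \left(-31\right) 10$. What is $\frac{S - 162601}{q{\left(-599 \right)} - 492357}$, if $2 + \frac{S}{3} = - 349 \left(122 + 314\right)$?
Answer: $\frac{619099}{492667} \approx 1.2566$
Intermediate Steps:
$q{\left(D \right)} = -310$
$S = -456498$ ($S = -6 + 3 \left(- 349 \left(122 + 314\right)\right) = -6 + 3 \left(\left(-349\right) 436\right) = -6 + 3 \left(-152164\right) = -6 - 456492 = -456498$)
$\frac{S - 162601}{q{\left(-599 \right)} - 492357} = \frac{-456498 - 162601}{-310 - 492357} = - \frac{619099}{-492667} = \left(-619099\right) \left(- \frac{1}{492667}\right) = \frac{619099}{492667}$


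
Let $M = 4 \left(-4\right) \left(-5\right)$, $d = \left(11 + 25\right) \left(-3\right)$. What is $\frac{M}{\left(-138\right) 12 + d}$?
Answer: $- \frac{20}{441} \approx -0.045351$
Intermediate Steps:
$d = -108$ ($d = 36 \left(-3\right) = -108$)
$M = 80$ ($M = \left(-16\right) \left(-5\right) = 80$)
$\frac{M}{\left(-138\right) 12 + d} = \frac{1}{\left(-138\right) 12 - 108} \cdot 80 = \frac{1}{-1656 - 108} \cdot 80 = \frac{1}{-1764} \cdot 80 = \left(- \frac{1}{1764}\right) 80 = - \frac{20}{441}$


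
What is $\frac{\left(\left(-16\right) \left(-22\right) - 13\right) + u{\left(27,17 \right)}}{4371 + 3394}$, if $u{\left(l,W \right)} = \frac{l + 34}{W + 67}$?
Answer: $\frac{28537}{652260} \approx 0.043751$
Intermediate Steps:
$u{\left(l,W \right)} = \frac{34 + l}{67 + W}$
$\frac{\left(\left(-16\right) \left(-22\right) - 13\right) + u{\left(27,17 \right)}}{4371 + 3394} = \frac{\left(\left(-16\right) \left(-22\right) - 13\right) + \frac{34 + 27}{67 + 17}}{4371 + 3394} = \frac{\left(352 - 13\right) + \frac{1}{84} \cdot 61}{7765} = \left(339 + \frac{1}{84} \cdot 61\right) \frac{1}{7765} = \left(339 + \frac{61}{84}\right) \frac{1}{7765} = \frac{28537}{84} \cdot \frac{1}{7765} = \frac{28537}{652260}$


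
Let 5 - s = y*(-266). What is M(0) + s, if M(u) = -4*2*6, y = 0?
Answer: -43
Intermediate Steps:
M(u) = -48 (M(u) = -8*6 = -48)
s = 5 (s = 5 - 0*(-266) = 5 - 1*0 = 5 + 0 = 5)
M(0) + s = -48 + 5 = -43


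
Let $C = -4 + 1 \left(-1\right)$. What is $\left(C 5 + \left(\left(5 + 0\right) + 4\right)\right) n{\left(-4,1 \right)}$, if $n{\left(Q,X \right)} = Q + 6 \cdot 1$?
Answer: $-32$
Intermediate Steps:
$C = -5$ ($C = -4 - 1 = -5$)
$n{\left(Q,X \right)} = 6 + Q$ ($n{\left(Q,X \right)} = Q + 6 = 6 + Q$)
$\left(C 5 + \left(\left(5 + 0\right) + 4\right)\right) n{\left(-4,1 \right)} = \left(\left(-5\right) 5 + \left(\left(5 + 0\right) + 4\right)\right) \left(6 - 4\right) = \left(-25 + \left(5 + 4\right)\right) 2 = \left(-25 + 9\right) 2 = \left(-16\right) 2 = -32$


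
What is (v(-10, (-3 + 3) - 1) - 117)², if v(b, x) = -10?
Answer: 16129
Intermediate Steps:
(v(-10, (-3 + 3) - 1) - 117)² = (-10 - 117)² = (-127)² = 16129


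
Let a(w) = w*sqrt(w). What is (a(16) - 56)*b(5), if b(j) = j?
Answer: 40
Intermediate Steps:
a(w) = w**(3/2)
(a(16) - 56)*b(5) = (16**(3/2) - 56)*5 = (64 - 56)*5 = 8*5 = 40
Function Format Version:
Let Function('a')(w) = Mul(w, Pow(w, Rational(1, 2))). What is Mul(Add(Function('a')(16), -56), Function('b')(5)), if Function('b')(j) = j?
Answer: 40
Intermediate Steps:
Function('a')(w) = Pow(w, Rational(3, 2))
Mul(Add(Function('a')(16), -56), Function('b')(5)) = Mul(Add(Pow(16, Rational(3, 2)), -56), 5) = Mul(Add(64, -56), 5) = Mul(8, 5) = 40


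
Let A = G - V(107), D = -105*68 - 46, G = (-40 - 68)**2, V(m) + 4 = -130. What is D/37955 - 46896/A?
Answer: -932359054/223896545 ≈ -4.1642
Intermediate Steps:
V(m) = -134 (V(m) = -4 - 130 = -134)
G = 11664 (G = (-108)**2 = 11664)
D = -7186 (D = -7140 - 46 = -7186)
A = 11798 (A = 11664 - 1*(-134) = 11664 + 134 = 11798)
D/37955 - 46896/A = -7186/37955 - 46896/11798 = -7186*1/37955 - 46896*1/11798 = -7186/37955 - 23448/5899 = -932359054/223896545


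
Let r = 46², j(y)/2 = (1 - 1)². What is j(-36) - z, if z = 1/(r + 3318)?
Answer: -1/5434 ≈ -0.00018403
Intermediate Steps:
j(y) = 0 (j(y) = 2*(1 - 1)² = 2*0² = 2*0 = 0)
r = 2116
z = 1/5434 (z = 1/(2116 + 3318) = 1/5434 ≈ 0.00018403)
j(-36) - z = 0 - 1*1/5434 = 0 - 1/5434 = -1/5434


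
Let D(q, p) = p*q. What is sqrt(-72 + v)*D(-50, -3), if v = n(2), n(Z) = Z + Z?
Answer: 300*I*sqrt(17) ≈ 1236.9*I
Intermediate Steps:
n(Z) = 2*Z
v = 4 (v = 2*2 = 4)
sqrt(-72 + v)*D(-50, -3) = sqrt(-72 + 4)*(-3*(-50)) = sqrt(-68)*150 = (2*I*sqrt(17))*150 = 300*I*sqrt(17)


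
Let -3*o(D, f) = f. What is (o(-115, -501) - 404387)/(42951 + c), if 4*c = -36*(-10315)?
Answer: -67370/22631 ≈ -2.9769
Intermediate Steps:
o(D, f) = -f/3
c = 92835 (c = (-36*(-10315))/4 = (1/4)*371340 = 92835)
(o(-115, -501) - 404387)/(42951 + c) = (-1/3*(-501) - 404387)/(42951 + 92835) = (167 - 404387)/135786 = -404220*1/135786 = -67370/22631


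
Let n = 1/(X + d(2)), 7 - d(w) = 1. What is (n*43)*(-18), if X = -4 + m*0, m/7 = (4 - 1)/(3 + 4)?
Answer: -387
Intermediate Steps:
m = 3 (m = 7*((4 - 1)/(3 + 4)) = 7*(3/7) = 3)
d(w) = 6 (d(w) = 7 - 1*1 = 7 - 1 = 6)
X = -4 (X = -4 + 3*0 = -4 + 0 = -4)
n = 1/2 (n = 1/(-4 + 6) = 1/2 ≈ 0.50000)
(n*43)*(-18) = ((1/2)*43)*(-18) = (43/2)*(-18) = -387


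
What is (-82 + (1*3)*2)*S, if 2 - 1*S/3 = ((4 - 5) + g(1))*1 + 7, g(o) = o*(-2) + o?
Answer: 684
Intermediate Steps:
g(o) = -o (g(o) = -2*o + o = -o)
S = -9 (S = 6 - 3*(((4 - 5) - 1*1)*1 + 7) = 6 - 3*((-1 - 1)*1 + 7) = 6 - 3*(-2*1 + 7) = 6 - 3*(-2 + 7) = 6 - 3*5 = 6 - 15 = -9)
(-82 + (1*3)*2)*S = (-82 + (1*3)*2)*(-9) = (-82 + 3*2)*(-9) = (-82 + 6)*(-9) = -76*(-9) = 684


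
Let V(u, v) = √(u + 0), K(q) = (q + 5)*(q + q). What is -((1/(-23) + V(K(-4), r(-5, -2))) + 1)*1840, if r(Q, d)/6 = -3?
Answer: -1760 - 3680*I*√2 ≈ -1760.0 - 5204.3*I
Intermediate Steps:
r(Q, d) = -18 (r(Q, d) = 6*(-3) = -18)
K(q) = 2*q*(5 + q) (K(q) = (5 + q)*(2*q) = 2*q*(5 + q))
V(u, v) = √u
-((1/(-23) + V(K(-4), r(-5, -2))) + 1)*1840 = -((1/(-23) + √(2*(-4)*(5 - 4))) + 1)*1840 = -((-1/23 + √(2*(-4)*1)) + 1)*1840 = -((-1/23 + √(-8)) + 1)*1840 = -((-1/23 + 2*I*√2) + 1)*1840 = -(22/23 + 2*I*√2)*1840 = -(1760 + 3680*I*√2) = -1760 - 3680*I*√2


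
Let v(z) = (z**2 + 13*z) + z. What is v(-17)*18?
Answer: 918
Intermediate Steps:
v(z) = z**2 + 14*z
v(-17)*18 = -17*(14 - 17)*18 = -17*(-3)*18 = 51*18 = 918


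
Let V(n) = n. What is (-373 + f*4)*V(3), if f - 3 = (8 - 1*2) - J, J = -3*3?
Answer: -903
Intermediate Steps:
J = -9
f = 18 (f = 3 + ((8 - 1*2) - 1*(-9)) = 3 + ((8 - 2) + 9) = 3 + (6 + 9) = 3 + 15 = 18)
(-373 + f*4)*V(3) = (-373 + 18*4)*3 = (-373 + 72)*3 = -301*3 = -903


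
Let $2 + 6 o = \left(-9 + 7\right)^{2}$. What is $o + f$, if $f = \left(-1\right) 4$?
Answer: $- \frac{11}{3} \approx -3.6667$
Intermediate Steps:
$f = -4$
$o = \frac{1}{3}$ ($o = - \frac{1}{3} + \frac{\left(-9 + 7\right)^{2}}{6} = - \frac{1}{3} + \frac{\left(-2\right)^{2}}{6} = - \frac{1}{3} + \frac{1}{6} \cdot 4 = - \frac{1}{3} + \frac{2}{3} = \frac{1}{3} \approx 0.33333$)
$o + f = \frac{1}{3} - 4 = - \frac{11}{3}$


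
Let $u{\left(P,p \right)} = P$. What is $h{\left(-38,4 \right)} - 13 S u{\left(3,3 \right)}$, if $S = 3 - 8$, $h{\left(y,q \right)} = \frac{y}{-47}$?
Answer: $\frac{9203}{47} \approx 195.81$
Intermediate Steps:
$h{\left(y,q \right)} = - \frac{y}{47}$ ($h{\left(y,q \right)} = y \left(- \frac{1}{47}\right) = - \frac{y}{47}$)
$S = -5$
$h{\left(-38,4 \right)} - 13 S u{\left(3,3 \right)} = \left(- \frac{1}{47}\right) \left(-38\right) - 13 \left(-5\right) 3 = \frac{38}{47} - \left(-65\right) 3 = \frac{38}{47} - -195 = \frac{38}{47} + 195 = \frac{9203}{47}$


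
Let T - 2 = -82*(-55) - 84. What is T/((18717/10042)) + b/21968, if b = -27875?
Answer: 325435608131/137058352 ≈ 2374.4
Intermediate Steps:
T = 4428 (T = 2 + (-82*(-55) - 84) = 2 + (4510 - 84) = 2 + 4426 = 4428)
T/((18717/10042)) + b/21968 = 4428/((18717/10042)) - 27875/21968 = 4428/((18717*(1/10042))) - 27875*1/21968 = 4428/(18717/10042) - 27875/21968 = 4428*(10042/18717) - 27875/21968 = 14821992/6239 - 27875/21968 = 325435608131/137058352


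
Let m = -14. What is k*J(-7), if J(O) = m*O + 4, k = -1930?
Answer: -196860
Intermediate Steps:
J(O) = 4 - 14*O (J(O) = -14*O + 4 = 4 - 14*O)
k*J(-7) = -1930*(4 - 14*(-7)) = -1930*(4 + 98) = -1930*102 = -196860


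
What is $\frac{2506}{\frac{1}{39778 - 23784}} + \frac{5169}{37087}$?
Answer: $\frac{1486482717037}{37087} \approx 4.0081 \cdot 10^{7}$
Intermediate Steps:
$\frac{2506}{\frac{1}{39778 - 23784}} + \frac{5169}{37087} = \frac{2506}{\frac{1}{39778 - 23784}} + 5169 \cdot \frac{1}{37087} = \frac{2506}{\frac{1}{15994}} + \frac{5169}{37087} = 2506 \frac{1}{\frac{1}{15994}} + \frac{5169}{37087} = 2506 \cdot 15994 + \frac{5169}{37087} = 40080964 + \frac{5169}{37087} = \frac{1486482717037}{37087}$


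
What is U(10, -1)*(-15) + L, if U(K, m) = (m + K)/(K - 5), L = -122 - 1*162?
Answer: -311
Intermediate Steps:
L = -284 (L = -122 - 162 = -284)
U(K, m) = (K + m)/(-5 + K)
U(10, -1)*(-15) + L = ((10 - 1)/(-5 + 10))*(-15) - 284 = (9/5)*(-15) - 284 = -27 - 284 = -311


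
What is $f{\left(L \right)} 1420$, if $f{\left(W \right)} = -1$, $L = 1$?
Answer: $-1420$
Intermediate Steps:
$f{\left(L \right)} 1420 = \left(-1\right) 1420 = -1420$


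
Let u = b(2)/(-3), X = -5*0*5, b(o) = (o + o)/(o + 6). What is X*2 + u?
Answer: -⅙ ≈ -0.16667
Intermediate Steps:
b(o) = 2*o/(6 + o) (b(o) = (2*o)/(6 + o) = 2*o/(6 + o))
X = 0 (X = 0*5 = 0)
u = -⅙ (u = (2*2/(6 + 2))/(-3) = (2*2/8)*(-⅓) = (2*2*(⅛))*(-⅓) = (½)*(-⅓) = -⅙ ≈ -0.16667)
X*2 + u = 0*2 - ⅙ = 0 - ⅙ = -⅙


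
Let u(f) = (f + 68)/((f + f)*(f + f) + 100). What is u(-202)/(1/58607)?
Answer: -3926669/81658 ≈ -48.087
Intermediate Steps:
u(f) = (68 + f)/(100 + 4*f²) (u(f) = (68 + f)/((2*f)*(2*f) + 100) = (68 + f)/(4*f² + 100) = (68 + f)/(100 + 4*f²))
u(-202)/(1/58607) = ((68 - 202)/(4*(25 + (-202)²)))/(1/58607) = ((¼)*(-134)/(25 + 40804))/(1/58607) = ((¼)*(-134)/40829)*58607 = ((¼)*(1/40829)*(-134))*58607 = -67/81658*58607 = -3926669/81658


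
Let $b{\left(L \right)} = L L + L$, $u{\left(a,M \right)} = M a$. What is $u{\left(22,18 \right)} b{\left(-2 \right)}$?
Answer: $792$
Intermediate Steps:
$b{\left(L \right)} = L + L^{2}$ ($b{\left(L \right)} = L^{2} + L = L + L^{2}$)
$u{\left(22,18 \right)} b{\left(-2 \right)} = 18 \cdot 22 \left(- 2 \left(1 - 2\right)\right) = 396 \left(\left(-2\right) \left(-1\right)\right) = 396 \cdot 2 = 792$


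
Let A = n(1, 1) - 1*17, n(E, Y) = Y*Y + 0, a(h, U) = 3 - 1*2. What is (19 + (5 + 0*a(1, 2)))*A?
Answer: -384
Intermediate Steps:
a(h, U) = 1 (a(h, U) = 3 - 2 = 1)
n(E, Y) = Y² (n(E, Y) = Y² + 0 = Y²)
A = -16 (A = 1² - 1*17 = 1 - 17 = -16)
(19 + (5 + 0*a(1, 2)))*A = (19 + (5 + 0*1))*(-16) = (19 + (5 + 0))*(-16) = (19 + 5)*(-16) = 24*(-16) = -384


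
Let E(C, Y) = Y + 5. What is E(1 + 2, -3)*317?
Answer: 634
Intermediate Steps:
E(C, Y) = 5 + Y
E(1 + 2, -3)*317 = (5 - 3)*317 = 2*317 = 634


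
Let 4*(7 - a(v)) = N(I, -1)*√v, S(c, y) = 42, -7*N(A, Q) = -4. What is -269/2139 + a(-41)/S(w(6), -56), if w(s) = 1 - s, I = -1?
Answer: 175/4278 - I*√41/294 ≈ 0.040907 - 0.021779*I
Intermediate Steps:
N(A, Q) = 4/7 (N(A, Q) = -⅐*(-4) = 4/7)
a(v) = 7 - √v/7
-269/2139 + a(-41)/S(w(6), -56) = -269/2139 + (7 - I*√41/7)/42 = -269*1/2139 + (7 - I*√41/7)*(1/42) = -269/2139 + (7 - I*√41/7)*(1/42) = -269/2139 + (⅙ - I*√41/294) = 175/4278 - I*√41/294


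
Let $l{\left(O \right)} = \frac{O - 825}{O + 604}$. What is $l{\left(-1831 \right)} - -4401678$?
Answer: $\frac{5400861562}{1227} \approx 4.4017 \cdot 10^{6}$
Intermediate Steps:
$l{\left(O \right)} = \frac{-825 + O}{604 + O}$
$l{\left(-1831 \right)} - -4401678 = \frac{-825 - 1831}{604 - 1831} - -4401678 = \frac{1}{-1227} \left(-2656\right) + 4401678 = \left(- \frac{1}{1227}\right) \left(-2656\right) + 4401678 = \frac{2656}{1227} + 4401678 = \frac{5400861562}{1227}$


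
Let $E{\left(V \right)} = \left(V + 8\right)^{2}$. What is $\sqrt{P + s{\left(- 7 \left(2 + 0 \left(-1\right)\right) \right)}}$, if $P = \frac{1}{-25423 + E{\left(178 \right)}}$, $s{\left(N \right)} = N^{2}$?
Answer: $\frac{\sqrt{16492219257}}{9173} \approx 14.0$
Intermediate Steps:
$E{\left(V \right)} = \left(8 + V\right)^{2}$
$P = \frac{1}{9173}$ ($P = \frac{1}{-25423 + \left(8 + 178\right)^{2}} = \frac{1}{-25423 + 186^{2}} = \frac{1}{-25423 + 34596} = \frac{1}{9173} \approx 0.00010902$)
$\sqrt{P + s{\left(- 7 \left(2 + 0 \left(-1\right)\right) \right)}} = \sqrt{\frac{1}{9173} + \left(- 7 \left(2 + 0 \left(-1\right)\right)\right)^{2}} = \sqrt{\frac{1}{9173} + \left(- 7 \left(2 + 0\right)\right)^{2}} = \sqrt{\frac{1}{9173} + \left(\left(-7\right) 2\right)^{2}} = \sqrt{\frac{1}{9173} + \left(-14\right)^{2}} = \sqrt{\frac{1}{9173} + 196} = \sqrt{\frac{1797909}{9173}} = \frac{\sqrt{16492219257}}{9173}$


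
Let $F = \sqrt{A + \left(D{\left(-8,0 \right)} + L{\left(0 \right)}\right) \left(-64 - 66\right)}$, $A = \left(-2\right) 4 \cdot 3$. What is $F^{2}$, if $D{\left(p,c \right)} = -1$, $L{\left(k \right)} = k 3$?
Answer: $106$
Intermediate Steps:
$L{\left(k \right)} = 3 k$
$A = -24$ ($A = \left(-8\right) 3 = -24$)
$F = \sqrt{106}$ ($F = \sqrt{-24 + \left(-1 + 3 \cdot 0\right) \left(-64 - 66\right)} = \sqrt{-24 + \left(-1 + 0\right) \left(-130\right)} = \sqrt{-24 - -130} = \sqrt{-24 + 130} = \sqrt{106} \approx 10.296$)
$F^{2} = \left(\sqrt{106}\right)^{2} = 106$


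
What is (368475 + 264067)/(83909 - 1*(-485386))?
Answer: 632542/569295 ≈ 1.1111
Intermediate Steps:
(368475 + 264067)/(83909 - 1*(-485386)) = 632542/(83909 + 485386) = 632542/569295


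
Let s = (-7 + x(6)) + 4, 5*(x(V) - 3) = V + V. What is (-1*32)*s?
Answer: -384/5 ≈ -76.800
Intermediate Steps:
x(V) = 3 + 2*V/5 (x(V) = 3 + (V + V)/5 = 3 + (2*V)/5 = 3 + 2*V/5)
s = 12/5 (s = (-7 + (3 + (⅖)*6)) + 4 = (-7 + (3 + 12/5)) + 4 = (-7 + 27/5) + 4 = -8/5 + 4 = 12/5 ≈ 2.4000)
(-1*32)*s = -1*32*(12/5) = -32*12/5 = -384/5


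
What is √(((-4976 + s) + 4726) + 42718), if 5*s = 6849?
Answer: √1095945/5 ≈ 209.37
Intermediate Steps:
s = 6849/5 (s = (⅕)*6849 = 6849/5 ≈ 1369.8)
√(((-4976 + s) + 4726) + 42718) = √(((-4976 + 6849/5) + 4726) + 42718) = √((-18031/5 + 4726) + 42718) = √(5599/5 + 42718) = √(219189/5) = √1095945/5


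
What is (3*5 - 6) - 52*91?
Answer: -4723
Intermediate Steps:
(3*5 - 6) - 52*91 = (15 - 6) - 4732 = 9 - 4732 = -4723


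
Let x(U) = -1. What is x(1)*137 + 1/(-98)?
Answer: -13427/98 ≈ -137.01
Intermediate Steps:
x(1)*137 + 1/(-98) = -1*137 + 1/(-98) = -137 - 1/98 = -13427/98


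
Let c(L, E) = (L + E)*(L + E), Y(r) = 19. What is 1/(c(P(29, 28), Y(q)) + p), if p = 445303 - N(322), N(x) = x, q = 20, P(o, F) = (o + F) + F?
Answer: 1/455797 ≈ 2.1940e-6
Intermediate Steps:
P(o, F) = o + 2*F (P(o, F) = (F + o) + F = o + 2*F)
c(L, E) = (E + L)**2 (c(L, E) = (E + L)*(E + L) = (E + L)**2)
p = 444981 (p = 445303 - 1*322 = 445303 - 322 = 444981)
1/(c(P(29, 28), Y(q)) + p) = 1/((19 + (29 + 2*28))**2 + 444981) = 1/((19 + (29 + 56))**2 + 444981) = 1/((19 + 85)**2 + 444981) = 1/(104**2 + 444981) = 1/(10816 + 444981) = 1/455797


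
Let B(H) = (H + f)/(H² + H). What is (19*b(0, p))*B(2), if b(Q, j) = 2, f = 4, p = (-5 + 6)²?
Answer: 38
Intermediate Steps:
p = 1 (p = 1² = 1)
B(H) = (4 + H)/(H + H²) (B(H) = (H + 4)/(H² + H) = (4 + H)/(H + H²))
(19*b(0, p))*B(2) = (19*2)*((4 + 2)/(2*(1 + 2))) = 38*((½)*6/3) = 38*((½)*(⅓)*6) = 38*1 = 38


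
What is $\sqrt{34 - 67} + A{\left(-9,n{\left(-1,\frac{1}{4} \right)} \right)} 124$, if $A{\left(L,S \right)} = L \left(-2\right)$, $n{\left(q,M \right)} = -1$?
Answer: $2232 + i \sqrt{33} \approx 2232.0 + 5.7446 i$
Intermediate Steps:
$A{\left(L,S \right)} = - 2 L$
$\sqrt{34 - 67} + A{\left(-9,n{\left(-1,\frac{1}{4} \right)} \right)} 124 = \sqrt{34 - 67} + \left(-2\right) \left(-9\right) 124 = \sqrt{-33} + 18 \cdot 124 = i \sqrt{33} + 2232 = 2232 + i \sqrt{33}$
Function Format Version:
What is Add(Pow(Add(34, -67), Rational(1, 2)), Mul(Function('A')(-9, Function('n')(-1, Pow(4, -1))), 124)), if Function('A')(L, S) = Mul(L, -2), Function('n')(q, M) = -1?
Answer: Add(2232, Mul(I, Pow(33, Rational(1, 2)))) ≈ Add(2232.0, Mul(5.7446, I))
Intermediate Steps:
Function('A')(L, S) = Mul(-2, L)
Add(Pow(Add(34, -67), Rational(1, 2)), Mul(Function('A')(-9, Function('n')(-1, Pow(4, -1))), 124)) = Add(Pow(Add(34, -67), Rational(1, 2)), Mul(Mul(-2, -9), 124)) = Add(Pow(-33, Rational(1, 2)), Mul(18, 124)) = Add(Mul(I, Pow(33, Rational(1, 2))), 2232) = Add(2232, Mul(I, Pow(33, Rational(1, 2))))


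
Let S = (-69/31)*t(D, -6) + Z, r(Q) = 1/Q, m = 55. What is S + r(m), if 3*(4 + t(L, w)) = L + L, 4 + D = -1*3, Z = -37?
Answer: -30164/1705 ≈ -17.691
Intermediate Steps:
D = -7 (D = -4 - 1*3 = -4 - 3 = -7)
t(L, w) = -4 + 2*L/3 (t(L, w) = -4 + (L + L)/3 = -4 + (2*L)/3 = -4 + 2*L/3)
S = -549/31 (S = (-69/31)*(-4 + (⅔)*(-7)) - 37 = (-69*1/31)*(-4 - 14/3) - 37 = -69/31*(-26/3) - 37 = 598/31 - 37 = -549/31 ≈ -17.710)
S + r(m) = -549/31 + 1/55 = -30164/1705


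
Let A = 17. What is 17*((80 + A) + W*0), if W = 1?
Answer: 1649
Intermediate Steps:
17*((80 + A) + W*0) = 17*((80 + 17) + 1*0) = 17*(97 + 0) = 17*97 = 1649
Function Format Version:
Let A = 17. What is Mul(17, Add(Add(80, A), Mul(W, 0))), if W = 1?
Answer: 1649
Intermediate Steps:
Mul(17, Add(Add(80, A), Mul(W, 0))) = Mul(17, Add(Add(80, 17), Mul(1, 0))) = Mul(17, Add(97, 0)) = Mul(17, 97) = 1649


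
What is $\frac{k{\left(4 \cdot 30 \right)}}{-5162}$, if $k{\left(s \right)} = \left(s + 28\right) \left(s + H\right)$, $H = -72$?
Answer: $- \frac{3552}{2581} \approx -1.3762$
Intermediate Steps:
$k{\left(s \right)} = \left(-72 + s\right) \left(28 + s\right)$ ($k{\left(s \right)} = \left(s + 28\right) \left(s - 72\right) = \left(28 + s\right) \left(-72 + s\right) = \left(-72 + s\right) \left(28 + s\right)$)
$\frac{k{\left(4 \cdot 30 \right)}}{-5162} = \frac{-2016 + \left(4 \cdot 30\right)^{2} - 44 \cdot 4 \cdot 30}{-5162} = \left(-2016 + 120^{2} - 5280\right) \left(- \frac{1}{5162}\right) = \left(-2016 + 14400 - 5280\right) \left(- \frac{1}{5162}\right) = 7104 \left(- \frac{1}{5162}\right) = - \frac{3552}{2581}$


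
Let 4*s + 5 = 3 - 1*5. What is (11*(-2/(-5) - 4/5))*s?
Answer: 77/10 ≈ 7.7000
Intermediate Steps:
s = -7/4 (s = -5/4 + (3 - 1*5)/4 = -5/4 + (3 - 5)/4 = -5/4 + (¼)*(-2) = -5/4 - ½ = -7/4 ≈ -1.7500)
(11*(-2/(-5) - 4/5))*s = (11*(-2/(-5) - 4/5))*(-7/4) = (11*(-2*(-⅕) - 4*⅕))*(-7/4) = (11*(⅖ - ⅘))*(-7/4) = (11*(-⅖))*(-7/4) = -22/5*(-7/4) = 77/10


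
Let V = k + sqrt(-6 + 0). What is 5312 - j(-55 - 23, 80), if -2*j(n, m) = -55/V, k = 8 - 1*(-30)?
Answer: 1540271/290 + 11*I*sqrt(6)/580 ≈ 5311.3 + 0.046456*I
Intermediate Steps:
k = 38 (k = 8 + 30 = 38)
V = 38 + I*sqrt(6) (V = 38 + sqrt(-6 + 0) = 38 + sqrt(-6) = 38 + I*sqrt(6) ≈ 38.0 + 2.4495*I)
j(n, m) = 55/(2*(38 + I*sqrt(6))) (j(n, m) = -(-55)/(2*(38 + I*sqrt(6))) = 55/(2*(38 + I*sqrt(6))))
5312 - j(-55 - 23, 80) = 5312 - (209/290 - 11*I*sqrt(6)/580) = 5312 + (-209/290 + 11*I*sqrt(6)/580) = 1540271/290 + 11*I*sqrt(6)/580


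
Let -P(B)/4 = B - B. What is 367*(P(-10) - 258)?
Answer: -94686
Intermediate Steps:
P(B) = 0 (P(B) = -4*(B - B) = -4*0 = 0)
367*(P(-10) - 258) = 367*(0 - 258) = 367*(-258) = -94686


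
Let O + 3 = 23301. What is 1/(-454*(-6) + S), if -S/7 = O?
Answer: -1/160362 ≈ -6.2359e-6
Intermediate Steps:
O = 23298 (O = -3 + 23301 = 23298)
S = -163086 (S = -7*23298 = -163086)
1/(-454*(-6) + S) = 1/(-454*(-6) - 163086) = 1/(2724 - 163086) = 1/(-160362) = -1/160362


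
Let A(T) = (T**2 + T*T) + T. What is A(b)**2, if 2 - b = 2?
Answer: 0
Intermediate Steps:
b = 0 (b = 2 - 1*2 = 2 - 2 = 0)
A(T) = T + 2*T**2 (A(T) = (T**2 + T**2) + T = 2*T**2 + T = T + 2*T**2)
A(b)**2 = (0*(1 + 2*0))**2 = (0*(1 + 0))**2 = (0*1)**2 = 0**2 = 0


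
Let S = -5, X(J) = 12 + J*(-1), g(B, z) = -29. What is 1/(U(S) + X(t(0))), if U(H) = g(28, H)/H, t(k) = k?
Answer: 5/89 ≈ 0.056180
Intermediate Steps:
X(J) = 12 - J
U(H) = -29/H
1/(U(S) + X(t(0))) = 1/(-29/(-5) + (12 - 1*0)) = 1/(-29*(-1/5) + (12 + 0)) = 1/(29/5 + 12) = 1/(89/5) = 5/89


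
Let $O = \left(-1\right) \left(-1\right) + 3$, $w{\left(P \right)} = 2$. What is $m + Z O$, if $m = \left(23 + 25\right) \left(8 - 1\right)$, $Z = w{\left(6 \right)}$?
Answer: $344$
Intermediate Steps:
$Z = 2$
$O = 4$ ($O = 1 + 3 = 4$)
$m = 336$ ($m = 48 \cdot 7 = 336$)
$m + Z O = 336 + 2 \cdot 4 = 336 + 8 = 344$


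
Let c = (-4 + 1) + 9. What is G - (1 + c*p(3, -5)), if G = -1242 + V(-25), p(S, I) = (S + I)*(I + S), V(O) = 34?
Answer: -1233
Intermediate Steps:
p(S, I) = (I + S)² (p(S, I) = (I + S)*(I + S) = (I + S)²)
c = 6 (c = -3 + 9 = 6)
G = -1208 (G = -1242 + 34 = -1208)
G - (1 + c*p(3, -5)) = -1208 - (1 + 6*(-5 + 3)²) = -1208 - (1 + 6*(-2)²) = -1208 - (1 + 6*4) = -1208 - (1 + 24) = -1208 - 1*25 = -1208 - 25 = -1233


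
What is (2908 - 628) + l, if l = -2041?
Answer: 239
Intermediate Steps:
(2908 - 628) + l = (2908 - 628) - 2041 = 2280 - 2041 = 239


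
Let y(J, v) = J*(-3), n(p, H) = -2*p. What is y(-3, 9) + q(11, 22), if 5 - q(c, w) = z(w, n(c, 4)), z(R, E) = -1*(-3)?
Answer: 11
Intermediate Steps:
y(J, v) = -3*J
z(R, E) = 3
q(c, w) = 2 (q(c, w) = 5 - 1*3 = 5 - 3 = 2)
y(-3, 9) + q(11, 22) = -3*(-3) + 2 = 9 + 2 = 11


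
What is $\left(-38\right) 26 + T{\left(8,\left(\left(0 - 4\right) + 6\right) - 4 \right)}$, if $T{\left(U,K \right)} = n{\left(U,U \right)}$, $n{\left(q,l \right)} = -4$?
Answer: $-992$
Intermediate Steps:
$T{\left(U,K \right)} = -4$
$\left(-38\right) 26 + T{\left(8,\left(\left(0 - 4\right) + 6\right) - 4 \right)} = \left(-38\right) 26 - 4 = -988 - 4 = -992$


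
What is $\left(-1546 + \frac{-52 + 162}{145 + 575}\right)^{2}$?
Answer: $\frac{12387912601}{5184} \approx 2.3896 \cdot 10^{6}$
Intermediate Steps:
$\left(-1546 + \frac{-52 + 162}{145 + 575}\right)^{2} = \left(-1546 + \frac{110}{720}\right)^{2} = \left(-1546 + 110 \cdot \frac{1}{720}\right)^{2} = \left(-1546 + \frac{11}{72}\right)^{2} = \left(- \frac{111301}{72}\right)^{2} = \frac{12387912601}{5184}$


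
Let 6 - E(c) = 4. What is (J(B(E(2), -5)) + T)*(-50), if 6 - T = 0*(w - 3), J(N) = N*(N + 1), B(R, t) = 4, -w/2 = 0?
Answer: -1300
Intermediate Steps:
w = 0 (w = -2*0 = 0)
E(c) = 2 (E(c) = 6 - 1*4 = 6 - 4 = 2)
J(N) = N*(1 + N)
T = 6 (T = 6 - 0*(0 - 3) = 6 - 0*(-3) = 6 - 1*0 = 6 + 0 = 6)
(J(B(E(2), -5)) + T)*(-50) = (4*(1 + 4) + 6)*(-50) = (4*5 + 6)*(-50) = (20 + 6)*(-50) = 26*(-50) = -1300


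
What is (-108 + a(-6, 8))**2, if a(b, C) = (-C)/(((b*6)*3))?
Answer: 8491396/729 ≈ 11648.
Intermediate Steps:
a(b, C) = -C/(18*b) (a(b, C) = (-C)/(((6*b)*3)) = (-C)/((18*b)) = (-C)*(1/(18*b)) = -C/(18*b))
(-108 + a(-6, 8))**2 = (-108 - 1/18*8/(-6))**2 = (-108 - 1/18*8*(-1/6))**2 = (-108 + 2/27)**2 = (-2914/27)**2 = 8491396/729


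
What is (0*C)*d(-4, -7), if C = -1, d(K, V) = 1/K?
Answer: 0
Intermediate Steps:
d(K, V) = 1/K
(0*C)*d(-4, -7) = (0*(-1))/(-4) = 0*(-1/4) = 0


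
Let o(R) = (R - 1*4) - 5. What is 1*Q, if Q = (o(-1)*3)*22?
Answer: -660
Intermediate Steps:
o(R) = -9 + R (o(R) = (R - 4) - 5 = (-4 + R) - 5 = -9 + R)
Q = -660 (Q = ((-9 - 1)*3)*22 = -10*3*22 = -30*22 = -660)
1*Q = 1*(-660) = -660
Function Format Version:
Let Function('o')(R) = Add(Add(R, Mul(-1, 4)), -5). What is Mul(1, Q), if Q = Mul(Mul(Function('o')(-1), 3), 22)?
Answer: -660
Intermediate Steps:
Function('o')(R) = Add(-9, R) (Function('o')(R) = Add(Add(R, -4), -5) = Add(Add(-4, R), -5) = Add(-9, R))
Q = -660 (Q = Mul(Mul(Add(-9, -1), 3), 22) = Mul(Mul(-10, 3), 22) = Mul(-30, 22) = -660)
Mul(1, Q) = Mul(1, -660) = -660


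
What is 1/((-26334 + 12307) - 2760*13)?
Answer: -1/49907 ≈ -2.0037e-5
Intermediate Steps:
1/((-26334 + 12307) - 2760*13) = 1/(-14027 - 35880) = 1/(-49907) = -1/49907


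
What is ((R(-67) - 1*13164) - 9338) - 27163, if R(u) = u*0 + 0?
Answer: -49665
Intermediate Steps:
R(u) = 0 (R(u) = 0 + 0 = 0)
((R(-67) - 1*13164) - 9338) - 27163 = ((0 - 1*13164) - 9338) - 27163 = ((0 - 13164) - 9338) - 27163 = (-13164 - 9338) - 27163 = -22502 - 27163 = -49665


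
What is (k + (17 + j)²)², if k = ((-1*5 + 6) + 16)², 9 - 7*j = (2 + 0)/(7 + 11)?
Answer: 6110002872964/15752961 ≈ 3.8786e+5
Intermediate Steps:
j = 80/63 (j = 9/7 - (2 + 0)/(7*(7 + 11)) = 9/7 - 2/(7*18) = 9/7 - ⅐*⅑ = 9/7 - 1/63 = 80/63 ≈ 1.2698)
k = 289 (k = ((-5 + 6) + 16)² = (1 + 16)² = 17² = 289)
(k + (17 + j)²)² = (289 + (17 + 80/63)²)² = (289 + (1151/63)²)² = (289 + 1324801/3969)² = (2471842/3969)² = 6110002872964/15752961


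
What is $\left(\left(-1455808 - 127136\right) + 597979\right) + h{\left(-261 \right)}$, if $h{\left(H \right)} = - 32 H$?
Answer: $-976613$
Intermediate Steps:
$\left(\left(-1455808 - 127136\right) + 597979\right) + h{\left(-261 \right)} = \left(\left(-1455808 - 127136\right) + 597979\right) - -8352 = \left(-1582944 + 597979\right) + 8352 = -984965 + 8352 = -976613$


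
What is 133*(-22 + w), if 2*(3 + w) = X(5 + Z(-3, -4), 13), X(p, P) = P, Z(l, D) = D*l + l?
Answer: -4921/2 ≈ -2460.5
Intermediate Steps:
Z(l, D) = l + D*l
w = 7/2 (w = -3 + (½)*13 = -3 + 13/2 = 7/2 ≈ 3.5000)
133*(-22 + w) = 133*(-22 + 7/2) = 133*(-37/2) = -4921/2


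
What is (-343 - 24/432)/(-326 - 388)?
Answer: 6175/12852 ≈ 0.48047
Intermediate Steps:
(-343 - 24/432)/(-326 - 388) = (-343 - 24*1/432)/(-714) = (-343 - 1/18)*(-1/714) = -6175/18*(-1/714) = 6175/12852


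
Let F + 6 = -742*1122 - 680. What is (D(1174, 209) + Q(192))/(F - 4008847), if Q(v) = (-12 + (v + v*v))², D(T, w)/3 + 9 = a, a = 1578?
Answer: -457420881/1614019 ≈ -283.40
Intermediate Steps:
D(T, w) = 4707 (D(T, w) = -27 + 3*1578 = -27 + 4734 = 4707)
Q(v) = (-12 + v + v²)² (Q(v) = (-12 + (v + v²))² = (-12 + v + v²)²)
F = -833210 (F = -6 + (-742*1122 - 680) = -6 + (-832524 - 680) = -6 - 833204 = -833210)
(D(1174, 209) + Q(192))/(F - 4008847) = (4707 + (-12 + 192 + 192²)²)/(-833210 - 4008847) = (4707 + (-12 + 192 + 36864)²)/(-4842057) = (4707 + 37044²)*(-1/4842057) = (4707 + 1372257936)*(-1/4842057) = 1372262643*(-1/4842057) = -457420881/1614019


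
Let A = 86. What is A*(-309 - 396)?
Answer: -60630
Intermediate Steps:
A*(-309 - 396) = 86*(-309 - 396) = 86*(-705) = -60630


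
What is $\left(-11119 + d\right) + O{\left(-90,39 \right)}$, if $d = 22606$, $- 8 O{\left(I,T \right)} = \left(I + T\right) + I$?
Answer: $\frac{92037}{8} \approx 11505.0$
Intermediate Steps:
$O{\left(I,T \right)} = - \frac{I}{4} - \frac{T}{8}$ ($O{\left(I,T \right)} = - \frac{\left(I + T\right) + I}{8} = - \frac{T + 2 I}{8} = - \frac{I}{4} - \frac{T}{8}$)
$\left(-11119 + d\right) + O{\left(-90,39 \right)} = \left(-11119 + 22606\right) - - \frac{141}{8} = 11487 + \left(\frac{45}{2} - \frac{39}{8}\right) = 11487 + \frac{141}{8} = \frac{92037}{8}$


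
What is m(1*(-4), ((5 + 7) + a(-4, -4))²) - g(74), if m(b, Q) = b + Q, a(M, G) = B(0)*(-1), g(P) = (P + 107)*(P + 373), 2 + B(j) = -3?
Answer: -80622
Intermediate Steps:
B(j) = -5 (B(j) = -2 - 3 = -5)
g(P) = (107 + P)*(373 + P)
a(M, G) = 5 (a(M, G) = -5*(-1) = 5)
m(b, Q) = Q + b
m(1*(-4), ((5 + 7) + a(-4, -4))²) - g(74) = (((5 + 7) + 5)² + 1*(-4)) - (39911 + 74² + 480*74) = ((12 + 5)² - 4) - (39911 + 5476 + 35520) = (17² - 4) - 1*80907 = (289 - 4) - 80907 = 285 - 80907 = -80622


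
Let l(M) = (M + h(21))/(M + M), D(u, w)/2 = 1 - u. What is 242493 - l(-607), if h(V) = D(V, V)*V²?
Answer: 294368255/1214 ≈ 2.4248e+5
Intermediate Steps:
D(u, w) = 2 - 2*u (D(u, w) = 2*(1 - u) = 2 - 2*u)
h(V) = V²*(2 - 2*V) (h(V) = (2 - 2*V)*V² = V²*(2 - 2*V))
l(M) = (-17640 + M)/(2*M) (l(M) = (M + 2*21²*(1 - 1*21))/(M + M) = (M + 2*441*(1 - 21))/((2*M)) = (M + 2*441*(-20))*(1/(2*M)) = (M - 17640)*(1/(2*M)) = (-17640 + M)*(1/(2*M)) = (-17640 + M)/(2*M))
242493 - l(-607) = 242493 - (-17640 - 607)/(2*(-607)) = 242493 - (-1)*(-18247)/(2*607) = 242493 - 1*18247/1214 = 242493 - 18247/1214 = 294368255/1214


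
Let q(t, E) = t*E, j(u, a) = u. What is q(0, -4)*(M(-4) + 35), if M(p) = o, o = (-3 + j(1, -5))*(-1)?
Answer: 0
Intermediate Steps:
q(t, E) = E*t
o = 2 (o = (-3 + 1)*(-1) = -2*(-1) = 2)
M(p) = 2
q(0, -4)*(M(-4) + 35) = (-4*0)*(2 + 35) = 0*37 = 0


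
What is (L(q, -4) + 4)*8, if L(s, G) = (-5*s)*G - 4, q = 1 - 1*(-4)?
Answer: 800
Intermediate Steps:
q = 5 (q = 1 + 4 = 5)
L(s, G) = -4 - 5*G*s (L(s, G) = -5*G*s - 4 = -4 - 5*G*s)
(L(q, -4) + 4)*8 = ((-4 - 5*(-4)*5) + 4)*8 = ((-4 + 100) + 4)*8 = (96 + 4)*8 = 100*8 = 800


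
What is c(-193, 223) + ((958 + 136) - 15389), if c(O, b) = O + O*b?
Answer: -57527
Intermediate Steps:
c(-193, 223) + ((958 + 136) - 15389) = -193*(1 + 223) + ((958 + 136) - 15389) = -193*224 + (1094 - 15389) = -43232 - 14295 = -57527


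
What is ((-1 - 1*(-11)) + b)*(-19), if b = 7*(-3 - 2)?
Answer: 475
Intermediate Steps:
b = -35 (b = 7*(-5) = -35)
((-1 - 1*(-11)) + b)*(-19) = ((-1 - 1*(-11)) - 35)*(-19) = ((-1 + 11) - 35)*(-19) = (10 - 35)*(-19) = -25*(-19) = 475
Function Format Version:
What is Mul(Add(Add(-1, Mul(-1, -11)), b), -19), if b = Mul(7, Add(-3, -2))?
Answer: 475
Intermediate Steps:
b = -35 (b = Mul(7, -5) = -35)
Mul(Add(Add(-1, Mul(-1, -11)), b), -19) = Mul(Add(Add(-1, Mul(-1, -11)), -35), -19) = Mul(Add(Add(-1, 11), -35), -19) = Mul(Add(10, -35), -19) = Mul(-25, -19) = 475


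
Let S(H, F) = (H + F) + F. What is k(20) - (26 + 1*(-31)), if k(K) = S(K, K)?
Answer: 65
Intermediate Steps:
S(H, F) = H + 2*F (S(H, F) = (F + H) + F = H + 2*F)
k(K) = 3*K (k(K) = K + 2*K = 3*K)
k(20) - (26 + 1*(-31)) = 3*20 - (26 + 1*(-31)) = 60 - (26 - 31) = 60 - 1*(-5) = 60 + 5 = 65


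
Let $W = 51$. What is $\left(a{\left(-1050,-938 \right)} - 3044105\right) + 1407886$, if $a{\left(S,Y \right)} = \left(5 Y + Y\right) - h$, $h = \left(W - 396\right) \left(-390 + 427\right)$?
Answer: $-1629082$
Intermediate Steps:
$h = -12765$ ($h = \left(51 - 396\right) \left(-390 + 427\right) = \left(-345\right) 37 = -12765$)
$a{\left(S,Y \right)} = 12765 + 6 Y$ ($a{\left(S,Y \right)} = \left(5 Y + Y\right) - -12765 = 6 Y + 12765 = 12765 + 6 Y$)
$\left(a{\left(-1050,-938 \right)} - 3044105\right) + 1407886 = \left(\left(12765 + 6 \left(-938\right)\right) - 3044105\right) + 1407886 = \left(\left(12765 - 5628\right) - 3044105\right) + 1407886 = \left(7137 - 3044105\right) + 1407886 = -3036968 + 1407886 = -1629082$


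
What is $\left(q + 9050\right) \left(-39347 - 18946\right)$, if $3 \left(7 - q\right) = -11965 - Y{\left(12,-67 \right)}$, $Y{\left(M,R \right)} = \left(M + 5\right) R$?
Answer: $-738319707$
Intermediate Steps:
$Y{\left(M,R \right)} = R \left(5 + M\right)$ ($Y{\left(M,R \right)} = \left(5 + M\right) R = R \left(5 + M\right)$)
$q = \frac{10847}{3}$ ($q = 7 - \frac{-11965 - - 67 \left(5 + 12\right)}{3} = 7 - \frac{-11965 - \left(-67\right) 17}{3} = 7 - \frac{-11965 - -1139}{3} = 7 - \frac{-11965 + 1139}{3} = 7 - - \frac{10826}{3} = 7 + \frac{10826}{3} = \frac{10847}{3} \approx 3615.7$)
$\left(q + 9050\right) \left(-39347 - 18946\right) = \left(\frac{10847}{3} + 9050\right) \left(-39347 - 18946\right) = \frac{37997}{3} \left(-58293\right) = -738319707$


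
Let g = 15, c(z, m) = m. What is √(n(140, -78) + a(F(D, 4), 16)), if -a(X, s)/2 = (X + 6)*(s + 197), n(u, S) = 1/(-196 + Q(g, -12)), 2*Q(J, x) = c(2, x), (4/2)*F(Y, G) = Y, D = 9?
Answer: I*√182516494/202 ≈ 66.88*I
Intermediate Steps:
F(Y, G) = Y/2
Q(J, x) = x/2
n(u, S) = -1/202 (n(u, S) = 1/(-196 + (½)*(-12)) = 1/(-196 - 6) = 1/(-202) = -1/202)
a(X, s) = -2*(6 + X)*(197 + s) (a(X, s) = -2*(X + 6)*(s + 197) = -2*(6 + X)*(197 + s))
√(n(140, -78) + a(F(D, 4), 16)) = √(-1/202 + (-2364 - 197*9 - 12*16 - 2*(½)*9*16)) = √(-1/202 + (-2364 - 394*9/2 - 192 - 2*9/2*16)) = √(-1/202 + (-2364 - 1773 - 192 - 144)) = √(-1/202 - 4473) = √(-903547/202) = I*√182516494/202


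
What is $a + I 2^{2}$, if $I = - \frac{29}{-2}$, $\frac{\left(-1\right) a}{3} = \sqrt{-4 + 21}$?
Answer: $58 - 3 \sqrt{17} \approx 45.631$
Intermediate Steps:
$a = - 3 \sqrt{17}$ ($a = - 3 \sqrt{-4 + 21} = - 3 \sqrt{17} \approx -12.369$)
$I = \frac{29}{2}$ ($I = \left(-29\right) \left(- \frac{1}{2}\right) = \frac{29}{2} \approx 14.5$)
$a + I 2^{2} = - 3 \sqrt{17} + \frac{29 \cdot 2^{2}}{2} = - 3 \sqrt{17} + \frac{29}{2} \cdot 4 = - 3 \sqrt{17} + 58 = 58 - 3 \sqrt{17}$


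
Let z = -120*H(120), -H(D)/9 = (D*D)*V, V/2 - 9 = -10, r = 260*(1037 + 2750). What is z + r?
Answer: -30119380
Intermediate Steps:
r = 984620 (r = 260*3787 = 984620)
V = -2 (V = 18 + 2*(-10) = 18 - 20 = -2)
H(D) = 18*D² (H(D) = -9*D*D*(-2) = -9*D²*(-2) = -(-18)*D² = 18*D²)
z = -31104000 (z = -2160*120² = -2160*14400 = -120*259200 = -31104000)
z + r = -31104000 + 984620 = -30119380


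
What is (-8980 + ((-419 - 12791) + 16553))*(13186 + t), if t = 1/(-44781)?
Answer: -1109516175935/14927 ≈ -7.4329e+7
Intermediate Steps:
t = -1/44781 ≈ -2.2331e-5
(-8980 + ((-419 - 12791) + 16553))*(13186 + t) = (-8980 + ((-419 - 12791) + 16553))*(13186 - 1/44781) = (-8980 + (-13210 + 16553))*(590482265/44781) = (-8980 + 3343)*(590482265/44781) = -5637*590482265/44781 = -1109516175935/14927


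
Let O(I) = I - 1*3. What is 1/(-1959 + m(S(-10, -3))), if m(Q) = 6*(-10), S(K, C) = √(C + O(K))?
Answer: -1/2019 ≈ -0.00049530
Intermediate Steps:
O(I) = -3 + I (O(I) = I - 3 = -3 + I)
S(K, C) = √(-3 + C + K) (S(K, C) = √(C + (-3 + K)) = √(-3 + C + K))
m(Q) = -60
1/(-1959 + m(S(-10, -3))) = 1/(-1959 - 60) = 1/(-2019) = -1/2019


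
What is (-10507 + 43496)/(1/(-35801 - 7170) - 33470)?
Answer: -1417570319/1438239371 ≈ -0.98563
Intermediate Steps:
(-10507 + 43496)/(1/(-35801 - 7170) - 33470) = 32989/(1/(-42971) - 33470) = 32989/(-1/42971 - 33470) = 32989/(-1438239371/42971) = 32989*(-42971/1438239371) = -1417570319/1438239371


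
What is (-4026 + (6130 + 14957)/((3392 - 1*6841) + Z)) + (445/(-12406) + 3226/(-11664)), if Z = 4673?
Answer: -1232773905247/307495116 ≈ -4009.1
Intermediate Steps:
(-4026 + (6130 + 14957)/((3392 - 1*6841) + Z)) + (445/(-12406) + 3226/(-11664)) = (-4026 + (6130 + 14957)/((3392 - 1*6841) + 4673)) + (445/(-12406) + 3226/(-11664)) = (-4026 + 21087/((3392 - 6841) + 4673)) + (445*(-1/12406) + 3226*(-1/11664)) = (-4026 + 21087/(-3449 + 4673)) + (-445/12406 - 1613/5832) = (-4026 + 21087/1224) - 11303059/36175896 = (-4026 + 21087*(1/1224)) - 11303059/36175896 = (-4026 + 2343/136) - 11303059/36175896 = -545193/136 - 11303059/36175896 = -1232773905247/307495116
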